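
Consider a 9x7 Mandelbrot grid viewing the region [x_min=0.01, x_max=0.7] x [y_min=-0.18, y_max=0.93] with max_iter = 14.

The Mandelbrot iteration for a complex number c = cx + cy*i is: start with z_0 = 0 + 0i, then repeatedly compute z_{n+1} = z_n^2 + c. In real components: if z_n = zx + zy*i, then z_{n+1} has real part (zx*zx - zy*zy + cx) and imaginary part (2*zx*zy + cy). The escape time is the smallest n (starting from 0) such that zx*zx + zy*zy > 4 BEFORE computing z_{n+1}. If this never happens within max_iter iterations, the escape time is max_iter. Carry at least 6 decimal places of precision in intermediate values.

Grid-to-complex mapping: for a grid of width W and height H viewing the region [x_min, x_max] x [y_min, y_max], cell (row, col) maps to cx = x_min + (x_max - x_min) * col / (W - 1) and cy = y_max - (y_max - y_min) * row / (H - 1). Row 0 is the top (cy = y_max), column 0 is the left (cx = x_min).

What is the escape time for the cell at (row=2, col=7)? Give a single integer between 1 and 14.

Answer: 3

Derivation:
z_0 = 0 + 0i, c = 0.6138 + 0.5600i
Iter 1: z = 0.6138 + 0.5600i, |z|^2 = 0.6903
Iter 2: z = 0.6768 + 1.2474i, |z|^2 = 2.0141
Iter 3: z = -0.4841 + 2.2486i, |z|^2 = 5.2905
Escaped at iteration 3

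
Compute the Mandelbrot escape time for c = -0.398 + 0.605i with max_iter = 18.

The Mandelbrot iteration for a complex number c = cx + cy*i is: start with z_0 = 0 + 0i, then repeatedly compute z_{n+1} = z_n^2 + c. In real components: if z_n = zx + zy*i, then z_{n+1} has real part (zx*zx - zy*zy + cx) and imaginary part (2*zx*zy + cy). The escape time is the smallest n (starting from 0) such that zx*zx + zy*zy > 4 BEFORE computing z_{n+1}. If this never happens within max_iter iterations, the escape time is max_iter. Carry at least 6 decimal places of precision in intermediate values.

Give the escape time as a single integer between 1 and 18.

Answer: 18

Derivation:
z_0 = 0 + 0i, c = -0.3980 + 0.6050i
Iter 1: z = -0.3980 + 0.6050i, |z|^2 = 0.5244
Iter 2: z = -0.6056 + 0.1234i, |z|^2 = 0.3820
Iter 3: z = -0.0465 + 0.4555i, |z|^2 = 0.2096
Iter 4: z = -0.6033 + 0.5627i, |z|^2 = 0.6806
Iter 5: z = -0.3506 + -0.0740i, |z|^2 = 0.1284
Iter 6: z = -0.2806 + 0.6569i, |z|^2 = 0.5102
Iter 7: z = -0.7508 + 0.2364i, |z|^2 = 0.6195
Iter 8: z = 0.1097 + 0.2500i, |z|^2 = 0.0745
Iter 9: z = -0.4485 + 0.6599i, |z|^2 = 0.6365
Iter 10: z = -0.6323 + 0.0132i, |z|^2 = 0.4000
Iter 11: z = 0.0016 + 0.5884i, |z|^2 = 0.3462
Iter 12: z = -0.7442 + 0.6069i, |z|^2 = 0.9221
Iter 13: z = -0.2126 + -0.2983i, |z|^2 = 0.1342
Iter 14: z = -0.4418 + 0.7318i, |z|^2 = 0.7308
Iter 15: z = -0.7384 + -0.0416i, |z|^2 = 0.5470
Iter 16: z = 0.1455 + 0.6665i, |z|^2 = 0.4654
Iter 17: z = -0.8211 + 0.7990i, |z|^2 = 1.3125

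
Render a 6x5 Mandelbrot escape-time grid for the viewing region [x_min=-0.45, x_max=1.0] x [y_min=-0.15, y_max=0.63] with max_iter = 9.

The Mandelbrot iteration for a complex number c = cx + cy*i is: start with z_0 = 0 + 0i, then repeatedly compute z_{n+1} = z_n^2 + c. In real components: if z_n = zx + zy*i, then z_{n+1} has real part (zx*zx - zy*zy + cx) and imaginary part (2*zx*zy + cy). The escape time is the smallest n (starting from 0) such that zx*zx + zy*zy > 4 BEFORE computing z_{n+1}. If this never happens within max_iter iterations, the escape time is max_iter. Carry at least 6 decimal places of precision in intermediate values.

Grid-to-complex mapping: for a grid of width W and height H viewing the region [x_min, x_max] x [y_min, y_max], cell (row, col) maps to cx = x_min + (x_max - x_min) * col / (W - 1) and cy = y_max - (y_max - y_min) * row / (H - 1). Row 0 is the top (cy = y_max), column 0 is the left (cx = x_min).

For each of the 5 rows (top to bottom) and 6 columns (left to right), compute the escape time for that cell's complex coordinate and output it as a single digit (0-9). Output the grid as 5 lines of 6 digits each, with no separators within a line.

Answer: 999732
999732
999932
999632
999932

Derivation:
(row=0, col=0): c = -0.4500 + 0.6300i → escape time 9
(row=0, col=1): c = -0.1600 + 0.6300i → escape time 9
(row=0, col=2): c = 0.1300 + 0.6300i → escape time 9
(row=0, col=3): c = 0.4200 + 0.6300i → escape time 7
(row=0, col=4): c = 0.7100 + 0.6300i → escape time 3
(row=0, col=5): c = 1.0000 + 0.6300i → escape time 2
(row=1, col=0): c = -0.4500 + 0.4350i → escape time 9
(row=1, col=1): c = -0.1600 + 0.4350i → escape time 9
(row=1, col=2): c = 0.1300 + 0.4350i → escape time 9
(row=1, col=3): c = 0.4200 + 0.4350i → escape time 7
(row=1, col=4): c = 0.7100 + 0.4350i → escape time 3
(row=1, col=5): c = 1.0000 + 0.4350i → escape time 2
(row=2, col=0): c = -0.4500 + 0.2400i → escape time 9
(row=2, col=1): c = -0.1600 + 0.2400i → escape time 9
(row=2, col=2): c = 0.1300 + 0.2400i → escape time 9
(row=2, col=3): c = 0.4200 + 0.2400i → escape time 9
(row=2, col=4): c = 0.7100 + 0.2400i → escape time 3
(row=2, col=5): c = 1.0000 + 0.2400i → escape time 2
(row=3, col=0): c = -0.4500 + 0.0450i → escape time 9
(row=3, col=1): c = -0.1600 + 0.0450i → escape time 9
(row=3, col=2): c = 0.1300 + 0.0450i → escape time 9
(row=3, col=3): c = 0.4200 + 0.0450i → escape time 6
(row=3, col=4): c = 0.7100 + 0.0450i → escape time 3
(row=3, col=5): c = 1.0000 + 0.0450i → escape time 2
(row=4, col=0): c = -0.4500 + -0.1500i → escape time 9
(row=4, col=1): c = -0.1600 + -0.1500i → escape time 9
(row=4, col=2): c = 0.1300 + -0.1500i → escape time 9
(row=4, col=3): c = 0.4200 + -0.1500i → escape time 9
(row=4, col=4): c = 0.7100 + -0.1500i → escape time 3
(row=4, col=5): c = 1.0000 + -0.1500i → escape time 2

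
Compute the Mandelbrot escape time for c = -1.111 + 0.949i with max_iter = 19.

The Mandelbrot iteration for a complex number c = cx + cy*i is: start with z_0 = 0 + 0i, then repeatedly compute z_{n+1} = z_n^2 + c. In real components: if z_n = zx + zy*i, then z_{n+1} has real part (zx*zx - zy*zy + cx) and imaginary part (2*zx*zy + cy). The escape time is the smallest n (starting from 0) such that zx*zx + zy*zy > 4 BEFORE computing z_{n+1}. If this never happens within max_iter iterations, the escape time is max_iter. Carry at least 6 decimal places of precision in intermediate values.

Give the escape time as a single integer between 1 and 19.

z_0 = 0 + 0i, c = -1.1110 + 0.9490i
Iter 1: z = -1.1110 + 0.9490i, |z|^2 = 2.1349
Iter 2: z = -0.7773 + -1.1597i, |z|^2 = 1.9490
Iter 3: z = -1.8517 + 2.7518i, |z|^2 = 11.0011
Escaped at iteration 3

Answer: 3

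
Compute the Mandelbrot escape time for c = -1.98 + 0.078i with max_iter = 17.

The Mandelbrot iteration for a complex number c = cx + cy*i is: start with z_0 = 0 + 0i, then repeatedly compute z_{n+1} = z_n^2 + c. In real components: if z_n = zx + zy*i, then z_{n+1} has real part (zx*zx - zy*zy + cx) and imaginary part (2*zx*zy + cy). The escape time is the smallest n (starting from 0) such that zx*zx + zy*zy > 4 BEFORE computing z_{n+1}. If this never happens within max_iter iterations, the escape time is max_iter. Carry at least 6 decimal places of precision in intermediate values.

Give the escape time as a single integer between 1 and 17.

z_0 = 0 + 0i, c = -1.9800 + 0.0780i
Iter 1: z = -1.9800 + 0.0780i, |z|^2 = 3.9265
Iter 2: z = 1.9343 + -0.2309i, |z|^2 = 3.7949
Iter 3: z = 1.7083 + -0.8152i, |z|^2 = 3.5827
Iter 4: z = 0.2737 + -2.7071i, |z|^2 = 7.4035
Escaped at iteration 4

Answer: 4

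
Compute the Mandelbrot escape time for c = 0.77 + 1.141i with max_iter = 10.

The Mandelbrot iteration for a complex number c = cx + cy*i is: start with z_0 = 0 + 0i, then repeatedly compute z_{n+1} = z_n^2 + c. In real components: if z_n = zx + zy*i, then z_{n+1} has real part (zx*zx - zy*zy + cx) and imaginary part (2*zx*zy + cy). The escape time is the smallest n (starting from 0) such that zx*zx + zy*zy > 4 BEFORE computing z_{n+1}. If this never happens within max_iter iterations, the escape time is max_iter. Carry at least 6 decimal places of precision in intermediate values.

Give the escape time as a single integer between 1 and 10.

z_0 = 0 + 0i, c = 0.7700 + 1.1410i
Iter 1: z = 0.7700 + 1.1410i, |z|^2 = 1.8948
Iter 2: z = 0.0610 + 2.8981i, |z|^2 = 8.4029
Escaped at iteration 2

Answer: 2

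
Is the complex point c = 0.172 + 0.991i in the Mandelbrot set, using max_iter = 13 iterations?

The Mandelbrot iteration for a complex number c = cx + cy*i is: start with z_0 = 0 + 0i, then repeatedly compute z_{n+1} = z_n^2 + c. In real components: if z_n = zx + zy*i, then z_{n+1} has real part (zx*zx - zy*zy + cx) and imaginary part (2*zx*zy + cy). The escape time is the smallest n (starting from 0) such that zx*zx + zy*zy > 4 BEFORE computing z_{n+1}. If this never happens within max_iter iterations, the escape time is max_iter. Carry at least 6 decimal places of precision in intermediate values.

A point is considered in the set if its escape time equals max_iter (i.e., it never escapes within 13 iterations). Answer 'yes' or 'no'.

Answer: no

Derivation:
z_0 = 0 + 0i, c = 0.1720 + 0.9910i
Iter 1: z = 0.1720 + 0.9910i, |z|^2 = 1.0117
Iter 2: z = -0.7805 + 1.3319i, |z|^2 = 2.3831
Iter 3: z = -0.9928 + -1.0881i, |z|^2 = 2.1696
Iter 4: z = -0.0263 + 3.1515i, |z|^2 = 9.9327
Escaped at iteration 4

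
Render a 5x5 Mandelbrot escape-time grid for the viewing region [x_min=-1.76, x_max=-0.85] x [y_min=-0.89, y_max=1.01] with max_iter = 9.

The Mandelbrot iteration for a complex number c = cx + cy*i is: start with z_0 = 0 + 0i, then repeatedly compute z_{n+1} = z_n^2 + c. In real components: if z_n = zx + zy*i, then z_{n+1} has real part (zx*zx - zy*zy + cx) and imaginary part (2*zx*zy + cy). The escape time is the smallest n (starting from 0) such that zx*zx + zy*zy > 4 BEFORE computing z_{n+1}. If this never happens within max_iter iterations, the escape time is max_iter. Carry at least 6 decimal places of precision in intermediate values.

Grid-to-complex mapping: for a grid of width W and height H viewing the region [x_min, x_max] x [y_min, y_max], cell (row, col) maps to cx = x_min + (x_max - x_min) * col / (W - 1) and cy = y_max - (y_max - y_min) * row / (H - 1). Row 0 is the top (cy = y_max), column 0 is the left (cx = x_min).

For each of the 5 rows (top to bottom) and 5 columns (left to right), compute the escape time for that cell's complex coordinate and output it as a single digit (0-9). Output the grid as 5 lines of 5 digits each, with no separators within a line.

(row=0, col=0): c = -1.7600 + 1.0100i → escape time 1
(row=0, col=1): c = -1.5325 + 1.0100i → escape time 2
(row=0, col=2): c = -1.3050 + 1.0100i → escape time 3
(row=0, col=3): c = -1.0775 + 1.0100i → escape time 3
(row=0, col=4): c = -0.8500 + 1.0100i → escape time 3
(row=1, col=0): c = -1.7600 + 0.5350i → escape time 3
(row=1, col=1): c = -1.5325 + 0.5350i → escape time 3
(row=1, col=2): c = -1.3050 + 0.5350i → escape time 3
(row=1, col=3): c = -1.0775 + 0.5350i → escape time 5
(row=1, col=4): c = -0.8500 + 0.5350i → escape time 5
(row=2, col=0): c = -1.7600 + 0.0600i → escape time 8
(row=2, col=1): c = -1.5325 + 0.0600i → escape time 7
(row=2, col=2): c = -1.3050 + 0.0600i → escape time 9
(row=2, col=3): c = -1.0775 + 0.0600i → escape time 9
(row=2, col=4): c = -0.8500 + 0.0600i → escape time 9
(row=3, col=0): c = -1.7600 + -0.4150i → escape time 3
(row=3, col=1): c = -1.5325 + -0.4150i → escape time 4
(row=3, col=2): c = -1.3050 + -0.4150i → escape time 7
(row=3, col=3): c = -1.0775 + -0.4150i → escape time 6
(row=3, col=4): c = -0.8500 + -0.4150i → escape time 7
(row=4, col=0): c = -1.7600 + -0.8900i → escape time 2
(row=4, col=1): c = -1.5325 + -0.8900i → escape time 3
(row=4, col=2): c = -1.3050 + -0.8900i → escape time 3
(row=4, col=3): c = -1.0775 + -0.8900i → escape time 3
(row=4, col=4): c = -0.8500 + -0.8900i → escape time 3

Answer: 12333
33355
87999
34767
23333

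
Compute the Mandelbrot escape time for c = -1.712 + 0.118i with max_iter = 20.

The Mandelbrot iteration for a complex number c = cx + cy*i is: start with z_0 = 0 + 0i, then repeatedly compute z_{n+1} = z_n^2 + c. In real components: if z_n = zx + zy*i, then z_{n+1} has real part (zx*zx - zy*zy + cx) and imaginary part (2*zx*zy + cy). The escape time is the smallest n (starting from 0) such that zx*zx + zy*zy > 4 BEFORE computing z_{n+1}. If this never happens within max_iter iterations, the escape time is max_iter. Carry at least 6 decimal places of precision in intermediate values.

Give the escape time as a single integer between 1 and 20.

Answer: 5

Derivation:
z_0 = 0 + 0i, c = -1.7120 + 0.1180i
Iter 1: z = -1.7120 + 0.1180i, |z|^2 = 2.9449
Iter 2: z = 1.2050 + -0.2860i, |z|^2 = 1.5339
Iter 3: z = -0.3417 + -0.5713i, |z|^2 = 0.4432
Iter 4: z = -1.9217 + 0.5085i, |z|^2 = 3.9513
Iter 5: z = 1.7222 + -1.8363i, |z|^2 = 6.3380
Escaped at iteration 5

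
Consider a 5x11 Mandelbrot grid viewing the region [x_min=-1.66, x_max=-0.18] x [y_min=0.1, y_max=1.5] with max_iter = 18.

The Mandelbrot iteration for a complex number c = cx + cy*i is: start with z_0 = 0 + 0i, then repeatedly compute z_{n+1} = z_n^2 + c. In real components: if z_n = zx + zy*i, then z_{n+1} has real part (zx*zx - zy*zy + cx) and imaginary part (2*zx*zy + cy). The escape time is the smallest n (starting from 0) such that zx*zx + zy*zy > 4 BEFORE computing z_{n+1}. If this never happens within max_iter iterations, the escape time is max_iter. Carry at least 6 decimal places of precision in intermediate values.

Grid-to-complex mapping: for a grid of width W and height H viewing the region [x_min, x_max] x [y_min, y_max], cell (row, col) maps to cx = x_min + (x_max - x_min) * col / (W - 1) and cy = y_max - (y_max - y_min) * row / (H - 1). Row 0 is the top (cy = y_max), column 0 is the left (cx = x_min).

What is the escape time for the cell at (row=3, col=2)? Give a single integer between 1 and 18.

z_0 = 0 + 0i, c = -0.9200 + 1.0800i
Iter 1: z = -0.9200 + 1.0800i, |z|^2 = 2.0128
Iter 2: z = -1.2400 + -0.9072i, |z|^2 = 2.3606
Iter 3: z = -0.2054 + 3.3299i, |z|^2 = 11.1301
Escaped at iteration 3

Answer: 3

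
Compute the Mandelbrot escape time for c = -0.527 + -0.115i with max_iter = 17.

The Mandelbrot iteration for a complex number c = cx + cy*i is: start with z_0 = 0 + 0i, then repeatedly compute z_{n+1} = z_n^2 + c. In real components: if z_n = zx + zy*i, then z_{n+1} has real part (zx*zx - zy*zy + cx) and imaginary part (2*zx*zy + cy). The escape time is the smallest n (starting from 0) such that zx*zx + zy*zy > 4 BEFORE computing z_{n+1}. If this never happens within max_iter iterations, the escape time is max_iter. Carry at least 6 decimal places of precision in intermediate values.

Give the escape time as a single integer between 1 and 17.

z_0 = 0 + 0i, c = -0.5270 + -0.1150i
Iter 1: z = -0.5270 + -0.1150i, |z|^2 = 0.2910
Iter 2: z = -0.2625 + 0.0062i, |z|^2 = 0.0689
Iter 3: z = -0.4581 + -0.1183i, |z|^2 = 0.2239
Iter 4: z = -0.3311 + -0.0066i, |z|^2 = 0.1097
Iter 5: z = -0.4174 + -0.1106i, |z|^2 = 0.1865
Iter 6: z = -0.3650 + -0.0227i, |z|^2 = 0.1337
Iter 7: z = -0.3943 + -0.0985i, |z|^2 = 0.1652
Iter 8: z = -0.3812 + -0.0374i, |z|^2 = 0.1467
Iter 9: z = -0.3831 + -0.0865i, |z|^2 = 0.1542
Iter 10: z = -0.3877 + -0.0487i, |z|^2 = 0.1527
Iter 11: z = -0.3790 + -0.0772i, |z|^2 = 0.1496
Iter 12: z = -0.3893 + -0.0565i, |z|^2 = 0.1547
Iter 13: z = -0.3786 + -0.0710i, |z|^2 = 0.1484
Iter 14: z = -0.3887 + -0.0612i, |z|^2 = 0.1548
Iter 15: z = -0.3797 + -0.0674i, |z|^2 = 0.1487
Iter 16: z = -0.3874 + -0.0638i, |z|^2 = 0.1541

Answer: 17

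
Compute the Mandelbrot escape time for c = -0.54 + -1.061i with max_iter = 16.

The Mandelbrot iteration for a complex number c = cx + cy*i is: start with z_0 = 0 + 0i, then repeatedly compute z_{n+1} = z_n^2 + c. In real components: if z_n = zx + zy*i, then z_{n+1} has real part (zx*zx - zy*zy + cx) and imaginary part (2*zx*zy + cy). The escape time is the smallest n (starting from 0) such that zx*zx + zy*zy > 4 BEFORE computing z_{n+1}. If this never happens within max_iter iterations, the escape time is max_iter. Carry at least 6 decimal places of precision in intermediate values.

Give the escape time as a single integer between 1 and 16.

Answer: 4

Derivation:
z_0 = 0 + 0i, c = -0.5400 + -1.0610i
Iter 1: z = -0.5400 + -1.0610i, |z|^2 = 1.4173
Iter 2: z = -1.3741 + 0.0849i, |z|^2 = 1.8954
Iter 3: z = 1.3410 + -1.2943i, |z|^2 = 3.4734
Iter 4: z = -0.4168 + -4.5322i, |z|^2 = 20.7150
Escaped at iteration 4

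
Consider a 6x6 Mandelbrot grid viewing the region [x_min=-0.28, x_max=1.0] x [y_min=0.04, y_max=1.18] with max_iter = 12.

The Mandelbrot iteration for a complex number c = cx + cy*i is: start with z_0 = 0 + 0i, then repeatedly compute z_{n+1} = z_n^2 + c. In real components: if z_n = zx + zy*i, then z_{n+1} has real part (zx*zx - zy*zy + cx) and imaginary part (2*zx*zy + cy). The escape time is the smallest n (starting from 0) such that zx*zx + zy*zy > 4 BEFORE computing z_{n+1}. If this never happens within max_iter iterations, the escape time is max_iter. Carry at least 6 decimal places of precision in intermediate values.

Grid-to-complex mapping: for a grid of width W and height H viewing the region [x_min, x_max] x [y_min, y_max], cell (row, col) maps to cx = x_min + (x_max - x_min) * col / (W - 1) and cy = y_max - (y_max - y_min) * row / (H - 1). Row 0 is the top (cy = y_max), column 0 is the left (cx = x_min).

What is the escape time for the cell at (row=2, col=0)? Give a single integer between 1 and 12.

z_0 = 0 + 0i, c = -0.2800 + 0.7240i
Iter 1: z = -0.2800 + 0.7240i, |z|^2 = 0.6026
Iter 2: z = -0.7258 + 0.3186i, |z|^2 = 0.6282
Iter 3: z = 0.1453 + 0.2616i, |z|^2 = 0.0895
Iter 4: z = -0.3273 + 0.8000i, |z|^2 = 0.7471
Iter 5: z = -0.8129 + 0.2003i, |z|^2 = 0.7009
Iter 6: z = 0.3406 + 0.3984i, |z|^2 = 0.2748
Iter 7: z = -0.3227 + 0.9954i, |z|^2 = 1.0950
Iter 8: z = -1.1667 + 0.0816i, |z|^2 = 1.3679
Iter 9: z = 1.0746 + 0.5337i, |z|^2 = 1.4397
Iter 10: z = 0.5900 + 1.8710i, |z|^2 = 3.8489
Iter 11: z = -3.4327 + 2.9318i, |z|^2 = 20.3790
Escaped at iteration 11

Answer: 11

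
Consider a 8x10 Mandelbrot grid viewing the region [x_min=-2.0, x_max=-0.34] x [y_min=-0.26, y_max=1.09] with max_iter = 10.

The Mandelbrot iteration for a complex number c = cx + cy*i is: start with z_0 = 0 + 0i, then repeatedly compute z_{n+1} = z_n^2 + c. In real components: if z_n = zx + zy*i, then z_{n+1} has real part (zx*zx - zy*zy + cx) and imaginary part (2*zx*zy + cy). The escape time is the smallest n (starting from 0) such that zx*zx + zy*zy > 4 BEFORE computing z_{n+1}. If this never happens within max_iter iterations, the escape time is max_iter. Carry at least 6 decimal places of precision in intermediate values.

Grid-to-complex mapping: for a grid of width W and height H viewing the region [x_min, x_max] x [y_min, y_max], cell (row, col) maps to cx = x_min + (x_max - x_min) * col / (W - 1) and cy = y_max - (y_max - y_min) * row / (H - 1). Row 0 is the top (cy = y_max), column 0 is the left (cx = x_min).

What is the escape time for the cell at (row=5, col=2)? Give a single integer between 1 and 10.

Answer: 4

Derivation:
z_0 = 0 + 0i, c = -1.5257 + 0.3400i
Iter 1: z = -1.5257 + 0.3400i, |z|^2 = 2.4434
Iter 2: z = 0.6865 + -0.6975i, |z|^2 = 0.9578
Iter 3: z = -1.5409 + -0.6176i, |z|^2 = 2.7559
Iter 4: z = 0.4673 + 2.2435i, |z|^2 = 5.2515
Escaped at iteration 4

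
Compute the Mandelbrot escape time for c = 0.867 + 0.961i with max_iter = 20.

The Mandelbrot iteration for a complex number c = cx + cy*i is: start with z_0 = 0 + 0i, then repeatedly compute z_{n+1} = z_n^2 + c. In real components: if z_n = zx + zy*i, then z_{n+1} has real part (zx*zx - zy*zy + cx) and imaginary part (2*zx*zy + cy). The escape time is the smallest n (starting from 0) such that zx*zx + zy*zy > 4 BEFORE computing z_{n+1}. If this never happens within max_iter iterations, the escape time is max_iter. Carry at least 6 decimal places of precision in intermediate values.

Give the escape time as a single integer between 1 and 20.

Answer: 2

Derivation:
z_0 = 0 + 0i, c = 0.8670 + 0.9610i
Iter 1: z = 0.8670 + 0.9610i, |z|^2 = 1.6752
Iter 2: z = 0.6952 + 2.6274i, |z|^2 = 7.3864
Escaped at iteration 2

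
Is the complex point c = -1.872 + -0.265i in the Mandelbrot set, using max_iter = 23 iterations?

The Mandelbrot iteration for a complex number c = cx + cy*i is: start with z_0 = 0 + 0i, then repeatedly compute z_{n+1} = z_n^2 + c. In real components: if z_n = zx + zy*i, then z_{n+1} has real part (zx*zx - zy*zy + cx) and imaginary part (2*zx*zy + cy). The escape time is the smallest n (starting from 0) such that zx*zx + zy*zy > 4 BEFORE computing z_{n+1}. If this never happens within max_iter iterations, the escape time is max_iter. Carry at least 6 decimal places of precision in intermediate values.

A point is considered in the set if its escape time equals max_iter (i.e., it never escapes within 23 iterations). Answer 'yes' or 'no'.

Answer: no

Derivation:
z_0 = 0 + 0i, c = -1.8720 + -0.2650i
Iter 1: z = -1.8720 + -0.2650i, |z|^2 = 3.5746
Iter 2: z = 1.5622 + 0.7272i, |z|^2 = 2.9691
Iter 3: z = 0.0396 + 2.0069i, |z|^2 = 4.0291
Escaped at iteration 3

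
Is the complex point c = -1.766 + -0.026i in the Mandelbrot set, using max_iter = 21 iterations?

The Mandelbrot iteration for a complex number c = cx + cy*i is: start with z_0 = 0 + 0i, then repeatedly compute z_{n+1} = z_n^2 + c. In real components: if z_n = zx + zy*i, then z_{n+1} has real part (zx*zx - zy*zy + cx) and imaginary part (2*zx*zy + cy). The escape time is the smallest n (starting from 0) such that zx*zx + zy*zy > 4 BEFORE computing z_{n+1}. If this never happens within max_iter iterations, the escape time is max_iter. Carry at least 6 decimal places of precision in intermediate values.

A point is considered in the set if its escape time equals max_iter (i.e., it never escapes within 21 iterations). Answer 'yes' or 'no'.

Answer: no

Derivation:
z_0 = 0 + 0i, c = -1.7660 + -0.0260i
Iter 1: z = -1.7660 + -0.0260i, |z|^2 = 3.1194
Iter 2: z = 1.3521 + 0.0658i, |z|^2 = 1.8325
Iter 3: z = 0.0578 + 0.1520i, |z|^2 = 0.0264
Iter 4: z = -1.7858 + -0.0084i, |z|^2 = 3.1890
Iter 5: z = 1.4229 + 0.0041i, |z|^2 = 2.0247
Iter 6: z = 0.2586 + -0.0143i, |z|^2 = 0.0671
Iter 7: z = -1.6993 + -0.0334i, |z|^2 = 2.8888
Iter 8: z = 1.1205 + 0.0875i, |z|^2 = 1.2632
Iter 9: z = -0.5181 + 0.1701i, |z|^2 = 0.2973
Iter 10: z = -1.5265 + -0.2023i, |z|^2 = 2.3712
Iter 11: z = 0.5234 + 0.5915i, |z|^2 = 0.6239
Iter 12: z = -1.8420 + 0.5932i, |z|^2 = 3.7447
Iter 13: z = 1.2749 + -2.2114i, |z|^2 = 6.5155
Escaped at iteration 13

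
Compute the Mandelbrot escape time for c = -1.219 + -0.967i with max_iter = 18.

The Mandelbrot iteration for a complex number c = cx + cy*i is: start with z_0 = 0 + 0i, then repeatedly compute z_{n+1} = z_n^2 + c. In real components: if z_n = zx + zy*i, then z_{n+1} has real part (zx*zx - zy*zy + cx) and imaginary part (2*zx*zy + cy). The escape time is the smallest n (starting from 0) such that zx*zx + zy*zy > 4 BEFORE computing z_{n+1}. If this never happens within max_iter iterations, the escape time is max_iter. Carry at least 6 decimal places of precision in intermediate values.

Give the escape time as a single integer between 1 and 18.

z_0 = 0 + 0i, c = -1.2190 + -0.9670i
Iter 1: z = -1.2190 + -0.9670i, |z|^2 = 2.4211
Iter 2: z = -0.6681 + 1.3905i, |z|^2 = 2.3800
Iter 3: z = -2.7062 + -2.8251i, |z|^2 = 15.3050
Escaped at iteration 3

Answer: 3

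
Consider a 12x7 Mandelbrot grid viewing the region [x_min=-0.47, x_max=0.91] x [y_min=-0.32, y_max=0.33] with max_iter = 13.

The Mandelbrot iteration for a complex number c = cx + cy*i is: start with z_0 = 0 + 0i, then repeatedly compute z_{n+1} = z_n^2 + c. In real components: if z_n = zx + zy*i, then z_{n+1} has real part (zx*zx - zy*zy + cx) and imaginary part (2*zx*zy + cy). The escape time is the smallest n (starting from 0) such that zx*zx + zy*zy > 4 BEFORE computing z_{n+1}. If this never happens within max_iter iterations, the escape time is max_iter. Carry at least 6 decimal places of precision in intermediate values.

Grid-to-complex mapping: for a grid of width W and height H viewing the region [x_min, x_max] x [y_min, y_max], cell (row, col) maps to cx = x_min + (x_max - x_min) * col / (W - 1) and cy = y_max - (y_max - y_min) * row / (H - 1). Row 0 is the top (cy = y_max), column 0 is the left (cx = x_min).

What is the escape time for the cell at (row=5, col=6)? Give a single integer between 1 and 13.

Answer: 13

Derivation:
z_0 = 0 + 0i, c = 0.2827 + -0.2117i
Iter 1: z = 0.2827 + -0.2117i, |z|^2 = 0.1247
Iter 2: z = 0.3179 + -0.3314i, |z|^2 = 0.2108
Iter 3: z = 0.2740 + -0.4223i, |z|^2 = 0.2534
Iter 4: z = 0.1794 + -0.4431i, |z|^2 = 0.2285
Iter 5: z = 0.1186 + -0.3707i, |z|^2 = 0.1515
Iter 6: z = 0.1594 + -0.2996i, |z|^2 = 0.1152
Iter 7: z = 0.2184 + -0.3072i, |z|^2 = 0.1420
Iter 8: z = 0.2361 + -0.3458i, |z|^2 = 0.1753
Iter 9: z = 0.2189 + -0.3749i, |z|^2 = 0.1885
Iter 10: z = 0.1900 + -0.3758i, |z|^2 = 0.1773
Iter 11: z = 0.1776 + -0.3545i, |z|^2 = 0.1572
Iter 12: z = 0.1886 + -0.3376i, |z|^2 = 0.1496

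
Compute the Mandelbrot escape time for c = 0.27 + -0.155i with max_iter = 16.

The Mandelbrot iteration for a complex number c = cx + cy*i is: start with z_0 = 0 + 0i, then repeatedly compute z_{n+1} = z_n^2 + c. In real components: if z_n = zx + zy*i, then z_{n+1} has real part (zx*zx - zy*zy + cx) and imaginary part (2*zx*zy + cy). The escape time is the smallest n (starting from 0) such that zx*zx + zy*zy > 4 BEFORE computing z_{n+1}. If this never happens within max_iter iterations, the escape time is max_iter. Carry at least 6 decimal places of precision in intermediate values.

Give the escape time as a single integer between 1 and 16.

z_0 = 0 + 0i, c = 0.2700 + -0.1550i
Iter 1: z = 0.2700 + -0.1550i, |z|^2 = 0.0969
Iter 2: z = 0.3189 + -0.2387i, |z|^2 = 0.1587
Iter 3: z = 0.3147 + -0.3072i, |z|^2 = 0.1934
Iter 4: z = 0.2746 + -0.3484i, |z|^2 = 0.1968
Iter 5: z = 0.2241 + -0.3464i, |z|^2 = 0.1702
Iter 6: z = 0.2002 + -0.3102i, |z|^2 = 0.1363
Iter 7: z = 0.2139 + -0.2792i, |z|^2 = 0.1237
Iter 8: z = 0.2378 + -0.2744i, |z|^2 = 0.1318
Iter 9: z = 0.2512 + -0.2855i, |z|^2 = 0.1446
Iter 10: z = 0.2516 + -0.2984i, |z|^2 = 0.1524
Iter 11: z = 0.2442 + -0.3052i, |z|^2 = 0.1528
Iter 12: z = 0.2365 + -0.3041i, |z|^2 = 0.1484
Iter 13: z = 0.2335 + -0.2988i, |z|^2 = 0.1438
Iter 14: z = 0.2352 + -0.2945i, |z|^2 = 0.1421
Iter 15: z = 0.2386 + -0.2936i, |z|^2 = 0.1431

Answer: 16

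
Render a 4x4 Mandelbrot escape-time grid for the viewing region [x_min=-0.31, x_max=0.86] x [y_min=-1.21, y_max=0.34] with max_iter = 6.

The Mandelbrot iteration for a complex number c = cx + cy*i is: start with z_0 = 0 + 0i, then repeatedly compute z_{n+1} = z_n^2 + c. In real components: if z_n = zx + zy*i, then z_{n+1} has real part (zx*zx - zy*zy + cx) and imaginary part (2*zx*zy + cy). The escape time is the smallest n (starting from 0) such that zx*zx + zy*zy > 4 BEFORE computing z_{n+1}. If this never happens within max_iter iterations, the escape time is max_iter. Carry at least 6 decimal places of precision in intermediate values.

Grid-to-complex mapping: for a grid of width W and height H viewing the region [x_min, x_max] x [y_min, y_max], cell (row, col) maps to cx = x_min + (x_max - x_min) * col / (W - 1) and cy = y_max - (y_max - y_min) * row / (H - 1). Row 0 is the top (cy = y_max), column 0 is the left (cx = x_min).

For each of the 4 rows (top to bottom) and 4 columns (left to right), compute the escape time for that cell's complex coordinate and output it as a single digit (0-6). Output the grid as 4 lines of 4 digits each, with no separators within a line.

Answer: 6663
6663
6642
3322

Derivation:
(row=0, col=0): c = -0.3100 + 0.3400i → escape time 6
(row=0, col=1): c = 0.0800 + 0.3400i → escape time 6
(row=0, col=2): c = 0.4700 + 0.3400i → escape time 6
(row=0, col=3): c = 0.8600 + 0.3400i → escape time 3
(row=1, col=0): c = -0.3100 + -0.1767i → escape time 6
(row=1, col=1): c = 0.0800 + -0.1767i → escape time 6
(row=1, col=2): c = 0.4700 + -0.1767i → escape time 6
(row=1, col=3): c = 0.8600 + -0.1767i → escape time 3
(row=2, col=0): c = -0.3100 + -0.6933i → escape time 6
(row=2, col=1): c = 0.0800 + -0.6933i → escape time 6
(row=2, col=2): c = 0.4700 + -0.6933i → escape time 4
(row=2, col=3): c = 0.8600 + -0.6933i → escape time 2
(row=3, col=0): c = -0.3100 + -1.2100i → escape time 3
(row=3, col=1): c = 0.0800 + -1.2100i → escape time 3
(row=3, col=2): c = 0.4700 + -1.2100i → escape time 2
(row=3, col=3): c = 0.8600 + -1.2100i → escape time 2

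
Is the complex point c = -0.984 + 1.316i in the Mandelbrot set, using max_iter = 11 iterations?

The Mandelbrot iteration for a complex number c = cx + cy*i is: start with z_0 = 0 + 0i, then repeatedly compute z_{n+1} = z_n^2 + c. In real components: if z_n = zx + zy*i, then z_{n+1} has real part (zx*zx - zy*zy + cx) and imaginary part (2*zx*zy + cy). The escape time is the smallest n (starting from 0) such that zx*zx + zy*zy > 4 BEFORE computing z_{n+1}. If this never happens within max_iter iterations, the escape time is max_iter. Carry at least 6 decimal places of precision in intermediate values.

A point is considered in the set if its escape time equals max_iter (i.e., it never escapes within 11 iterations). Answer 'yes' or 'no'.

Answer: no

Derivation:
z_0 = 0 + 0i, c = -0.9840 + 1.3160i
Iter 1: z = -0.9840 + 1.3160i, |z|^2 = 2.7001
Iter 2: z = -1.7476 + -1.2739i, |z|^2 = 4.6769
Escaped at iteration 2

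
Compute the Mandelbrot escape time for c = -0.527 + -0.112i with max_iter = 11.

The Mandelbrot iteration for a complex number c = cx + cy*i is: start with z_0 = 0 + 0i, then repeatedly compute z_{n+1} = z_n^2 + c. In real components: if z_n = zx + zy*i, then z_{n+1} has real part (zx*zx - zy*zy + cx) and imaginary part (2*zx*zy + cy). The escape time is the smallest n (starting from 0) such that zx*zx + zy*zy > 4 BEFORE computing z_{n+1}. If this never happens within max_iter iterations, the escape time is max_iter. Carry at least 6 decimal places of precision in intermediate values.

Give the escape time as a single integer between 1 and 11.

Answer: 11

Derivation:
z_0 = 0 + 0i, c = -0.5270 + -0.1120i
Iter 1: z = -0.5270 + -0.1120i, |z|^2 = 0.2903
Iter 2: z = -0.2618 + 0.0060i, |z|^2 = 0.0686
Iter 3: z = -0.4585 + -0.1152i, |z|^2 = 0.2235
Iter 4: z = -0.3301 + -0.0064i, |z|^2 = 0.1090
Iter 5: z = -0.4181 + -0.1078i, |z|^2 = 0.1864
Iter 6: z = -0.3638 + -0.0219i, |z|^2 = 0.1328
Iter 7: z = -0.3951 + -0.0961i, |z|^2 = 0.1654
Iter 8: z = -0.3801 + -0.0361i, |z|^2 = 0.1458
Iter 9: z = -0.3838 + -0.0846i, |z|^2 = 0.1545
Iter 10: z = -0.3868 + -0.0471i, |z|^2 = 0.1519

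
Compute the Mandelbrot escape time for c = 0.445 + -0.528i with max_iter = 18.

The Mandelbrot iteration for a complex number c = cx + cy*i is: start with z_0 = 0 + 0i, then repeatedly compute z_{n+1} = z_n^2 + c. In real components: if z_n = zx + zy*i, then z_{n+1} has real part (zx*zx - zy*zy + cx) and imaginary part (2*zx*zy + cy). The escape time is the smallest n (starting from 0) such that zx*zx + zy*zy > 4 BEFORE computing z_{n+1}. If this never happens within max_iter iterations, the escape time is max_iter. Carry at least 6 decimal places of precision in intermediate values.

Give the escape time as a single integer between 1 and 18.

z_0 = 0 + 0i, c = 0.4450 + -0.5280i
Iter 1: z = 0.4450 + -0.5280i, |z|^2 = 0.4768
Iter 2: z = 0.3642 + -0.9979i, |z|^2 = 1.1285
Iter 3: z = -0.4182 + -1.2550i, |z|^2 = 1.7498
Iter 4: z = -0.9551 + 0.5216i, |z|^2 = 1.1842
Iter 5: z = 1.0851 + -1.5243i, |z|^2 = 3.5010
Iter 6: z = -0.7010 + -3.8361i, |z|^2 = 15.2070
Escaped at iteration 6

Answer: 6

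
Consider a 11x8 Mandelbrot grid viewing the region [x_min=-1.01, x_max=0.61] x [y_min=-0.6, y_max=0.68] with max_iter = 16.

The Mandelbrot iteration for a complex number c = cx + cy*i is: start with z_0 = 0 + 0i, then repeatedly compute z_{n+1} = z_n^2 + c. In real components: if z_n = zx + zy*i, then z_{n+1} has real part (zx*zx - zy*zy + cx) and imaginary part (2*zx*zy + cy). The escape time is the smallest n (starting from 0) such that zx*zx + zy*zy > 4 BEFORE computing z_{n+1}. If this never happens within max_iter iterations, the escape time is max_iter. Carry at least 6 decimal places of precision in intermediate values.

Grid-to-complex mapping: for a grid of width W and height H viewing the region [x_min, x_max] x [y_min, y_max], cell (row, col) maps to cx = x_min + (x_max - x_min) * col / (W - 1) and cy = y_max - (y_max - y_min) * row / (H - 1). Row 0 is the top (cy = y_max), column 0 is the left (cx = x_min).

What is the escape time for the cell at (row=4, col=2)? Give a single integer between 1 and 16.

z_0 = 0 + 0i, c = -0.6860 + -0.0514i
Iter 1: z = -0.6860 + -0.0514i, |z|^2 = 0.4732
Iter 2: z = -0.2180 + 0.0191i, |z|^2 = 0.0479
Iter 3: z = -0.6388 + -0.0598i, |z|^2 = 0.4117
Iter 4: z = -0.2815 + 0.0249i, |z|^2 = 0.0799
Iter 5: z = -0.6074 + -0.0655i, |z|^2 = 0.3732
Iter 6: z = -0.3214 + 0.0281i, |z|^2 = 0.1041
Iter 7: z = -0.5835 + -0.0695i, |z|^2 = 0.3453
Iter 8: z = -0.3503 + 0.0297i, |z|^2 = 0.1236
Iter 9: z = -0.5641 + -0.0722i, |z|^2 = 0.3235
Iter 10: z = -0.3730 + 0.0301i, |z|^2 = 0.1400
Iter 11: z = -0.5478 + -0.0738i, |z|^2 = 0.3055
Iter 12: z = -0.3914 + 0.0295i, |z|^2 = 0.1540
Iter 13: z = -0.5337 + -0.0745i, |z|^2 = 0.2904
Iter 14: z = -0.4067 + 0.0281i, |z|^2 = 0.1662
Iter 15: z = -0.5214 + -0.0743i, |z|^2 = 0.2774

Answer: 16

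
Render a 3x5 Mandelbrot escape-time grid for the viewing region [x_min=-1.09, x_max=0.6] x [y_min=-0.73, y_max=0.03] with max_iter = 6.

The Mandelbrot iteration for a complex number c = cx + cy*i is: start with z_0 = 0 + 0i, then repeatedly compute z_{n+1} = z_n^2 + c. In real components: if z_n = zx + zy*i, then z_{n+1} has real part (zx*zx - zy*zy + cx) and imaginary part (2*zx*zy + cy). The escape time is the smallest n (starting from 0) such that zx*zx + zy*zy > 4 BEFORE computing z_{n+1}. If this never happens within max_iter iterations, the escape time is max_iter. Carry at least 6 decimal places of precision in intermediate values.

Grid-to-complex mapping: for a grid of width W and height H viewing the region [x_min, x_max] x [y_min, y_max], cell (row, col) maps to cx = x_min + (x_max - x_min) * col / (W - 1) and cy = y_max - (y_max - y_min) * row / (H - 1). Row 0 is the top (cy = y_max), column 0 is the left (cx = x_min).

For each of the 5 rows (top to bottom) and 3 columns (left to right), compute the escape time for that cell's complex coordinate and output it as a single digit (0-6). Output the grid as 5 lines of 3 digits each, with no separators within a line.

Answer: 664
664
664
563
363

Derivation:
(row=0, col=0): c = -1.0900 + 0.0300i → escape time 6
(row=0, col=1): c = -0.2450 + 0.0300i → escape time 6
(row=0, col=2): c = 0.6000 + 0.0300i → escape time 4
(row=1, col=0): c = -1.0900 + -0.1600i → escape time 6
(row=1, col=1): c = -0.2450 + -0.1600i → escape time 6
(row=1, col=2): c = 0.6000 + -0.1600i → escape time 4
(row=2, col=0): c = -1.0900 + -0.3500i → escape time 6
(row=2, col=1): c = -0.2450 + -0.3500i → escape time 6
(row=2, col=2): c = 0.6000 + -0.3500i → escape time 4
(row=3, col=0): c = -1.0900 + -0.5400i → escape time 5
(row=3, col=1): c = -0.2450 + -0.5400i → escape time 6
(row=3, col=2): c = 0.6000 + -0.5400i → escape time 3
(row=4, col=0): c = -1.0900 + -0.7300i → escape time 3
(row=4, col=1): c = -0.2450 + -0.7300i → escape time 6
(row=4, col=2): c = 0.6000 + -0.7300i → escape time 3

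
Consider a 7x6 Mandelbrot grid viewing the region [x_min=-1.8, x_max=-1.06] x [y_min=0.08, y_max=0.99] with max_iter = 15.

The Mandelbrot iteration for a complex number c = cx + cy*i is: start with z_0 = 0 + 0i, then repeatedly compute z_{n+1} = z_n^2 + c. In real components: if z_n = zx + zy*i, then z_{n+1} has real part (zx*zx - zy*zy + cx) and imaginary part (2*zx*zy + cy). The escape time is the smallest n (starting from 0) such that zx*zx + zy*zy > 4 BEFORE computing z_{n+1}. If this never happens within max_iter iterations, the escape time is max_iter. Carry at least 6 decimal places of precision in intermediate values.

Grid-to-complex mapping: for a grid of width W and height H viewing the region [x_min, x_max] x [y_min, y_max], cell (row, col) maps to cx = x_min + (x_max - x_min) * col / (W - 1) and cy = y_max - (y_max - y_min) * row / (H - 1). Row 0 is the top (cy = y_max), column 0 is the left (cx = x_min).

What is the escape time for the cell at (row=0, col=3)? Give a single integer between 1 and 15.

z_0 = 0 + 0i, c = -1.4300 + 0.9900i
Iter 1: z = -1.4300 + 0.9900i, |z|^2 = 3.0250
Iter 2: z = -0.3652 + -1.8414i, |z|^2 = 3.5241
Iter 3: z = -4.6874 + 2.3350i, |z|^2 = 27.4236
Escaped at iteration 3

Answer: 3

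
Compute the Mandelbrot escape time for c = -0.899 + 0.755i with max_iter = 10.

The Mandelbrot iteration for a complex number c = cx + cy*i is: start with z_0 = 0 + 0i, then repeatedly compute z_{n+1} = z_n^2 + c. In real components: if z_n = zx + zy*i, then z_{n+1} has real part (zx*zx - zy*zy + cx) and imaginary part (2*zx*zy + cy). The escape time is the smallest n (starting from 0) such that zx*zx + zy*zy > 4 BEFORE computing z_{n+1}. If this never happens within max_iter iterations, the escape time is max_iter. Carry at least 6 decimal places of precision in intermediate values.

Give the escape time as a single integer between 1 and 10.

z_0 = 0 + 0i, c = -0.8990 + 0.7550i
Iter 1: z = -0.8990 + 0.7550i, |z|^2 = 1.3782
Iter 2: z = -0.6608 + -0.6025i, |z|^2 = 0.7997
Iter 3: z = -0.8253 + 1.5513i, |z|^2 = 3.0876
Iter 4: z = -2.6243 + -1.8056i, |z|^2 = 10.1472
Escaped at iteration 4

Answer: 4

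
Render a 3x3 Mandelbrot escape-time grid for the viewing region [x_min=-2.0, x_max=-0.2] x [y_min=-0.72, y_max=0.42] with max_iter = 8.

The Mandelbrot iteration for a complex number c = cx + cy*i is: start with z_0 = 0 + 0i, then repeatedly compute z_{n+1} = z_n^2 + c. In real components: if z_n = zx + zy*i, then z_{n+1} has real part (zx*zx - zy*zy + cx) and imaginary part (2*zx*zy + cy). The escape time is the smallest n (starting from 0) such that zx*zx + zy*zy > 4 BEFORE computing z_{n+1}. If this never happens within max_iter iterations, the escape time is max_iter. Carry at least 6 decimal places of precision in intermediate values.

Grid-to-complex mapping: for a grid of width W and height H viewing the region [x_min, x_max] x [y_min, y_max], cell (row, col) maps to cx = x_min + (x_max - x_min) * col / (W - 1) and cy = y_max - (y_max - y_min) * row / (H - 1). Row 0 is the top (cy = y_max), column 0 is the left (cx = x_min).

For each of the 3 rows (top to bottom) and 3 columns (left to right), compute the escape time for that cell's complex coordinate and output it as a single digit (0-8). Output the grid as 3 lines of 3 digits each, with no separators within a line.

Answer: 168
188
138

Derivation:
(row=0, col=0): c = -2.0000 + 0.4200i → escape time 1
(row=0, col=1): c = -1.1000 + 0.4200i → escape time 6
(row=0, col=2): c = -0.2000 + 0.4200i → escape time 8
(row=1, col=0): c = -2.0000 + -0.1500i → escape time 1
(row=1, col=1): c = -1.1000 + -0.1500i → escape time 8
(row=1, col=2): c = -0.2000 + -0.1500i → escape time 8
(row=2, col=0): c = -2.0000 + -0.7200i → escape time 1
(row=2, col=1): c = -1.1000 + -0.7200i → escape time 3
(row=2, col=2): c = -0.2000 + -0.7200i → escape time 8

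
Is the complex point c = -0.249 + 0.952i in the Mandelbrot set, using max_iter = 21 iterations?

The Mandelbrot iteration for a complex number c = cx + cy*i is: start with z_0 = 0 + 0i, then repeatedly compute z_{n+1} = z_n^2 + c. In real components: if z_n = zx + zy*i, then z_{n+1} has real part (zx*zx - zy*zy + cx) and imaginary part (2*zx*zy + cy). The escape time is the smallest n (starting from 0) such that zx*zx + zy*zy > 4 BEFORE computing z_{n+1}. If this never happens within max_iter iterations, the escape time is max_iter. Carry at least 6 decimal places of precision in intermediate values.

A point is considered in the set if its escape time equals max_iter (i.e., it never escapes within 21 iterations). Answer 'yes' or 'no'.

Answer: no

Derivation:
z_0 = 0 + 0i, c = -0.2490 + 0.9520i
Iter 1: z = -0.2490 + 0.9520i, |z|^2 = 0.9683
Iter 2: z = -1.0933 + 0.4779i, |z|^2 = 1.4237
Iter 3: z = 0.7179 + -0.0930i, |z|^2 = 0.5241
Iter 4: z = 0.2578 + 0.8185i, |z|^2 = 0.7364
Iter 5: z = -0.8525 + 1.3739i, |z|^2 = 2.6144
Iter 6: z = -1.4100 + -1.3905i, |z|^2 = 3.9217
Iter 7: z = -0.1944 + 4.8733i, |z|^2 = 23.7868
Escaped at iteration 7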